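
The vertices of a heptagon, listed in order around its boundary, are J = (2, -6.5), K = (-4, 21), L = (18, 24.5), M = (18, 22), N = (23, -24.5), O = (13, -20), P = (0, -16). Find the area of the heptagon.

884.75

Apply the shoelace formula: 2A = Σ (x_i·y_{i+1} − x_{i+1}·y_i), indices taken mod 7.
Σ = (16) + (-476) + (-45) + (-947) + (-141.5) + (-208) + (32) = -1769.5
Area = |Σ|/2 = 884.75.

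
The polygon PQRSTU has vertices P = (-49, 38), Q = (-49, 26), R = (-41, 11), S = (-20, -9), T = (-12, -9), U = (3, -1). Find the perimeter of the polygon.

148

|PQ| = √((0)² + (-12)²) = √144 = 12
|QR| = √((8)² + (-15)²) = √289 = 17
|RS| = √((21)² + (-20)²) = √841 = 29
|ST| = √((8)² + (0)²) = √64 = 8
|TU| = √((15)² + (8)²) = √289 = 17
|UP| = √((-52)² + (39)²) = √4225 = 65
Perimeter = 12 + 17 + 29 + 8 + 17 + 65 = 148.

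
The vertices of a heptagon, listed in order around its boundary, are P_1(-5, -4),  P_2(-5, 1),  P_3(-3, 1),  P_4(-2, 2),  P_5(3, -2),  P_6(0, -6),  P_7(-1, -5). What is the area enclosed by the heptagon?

39

Apply the surveyor's formula: 2A = Σ (x_i·y_{i+1} − x_{i+1}·y_i), indices taken mod 7.
Σ = (-25) + (-2) + (-4) + (-2) + (-18) + (-6) + (-21) = -78
Area = |Σ|/2 = 39.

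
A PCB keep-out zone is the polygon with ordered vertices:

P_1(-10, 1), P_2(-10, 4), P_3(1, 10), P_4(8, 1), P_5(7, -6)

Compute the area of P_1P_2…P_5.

160.5

Apply the shoelace (surveyor's) formula: 2A = Σ (x_i·y_{i+1} − x_{i+1}·y_i), indices taken mod 5.
P_1→P_2: (-10)(4) − (-10)(1) = -30
P_2→P_3: (-10)(10) − (1)(4) = -104
P_3→P_4: (1)(1) − (8)(10) = -79
P_4→P_5: (8)(-6) − (7)(1) = -55
P_5→P_1: (7)(1) − (-10)(-6) = -53
Σ = -321
Area = |Σ|/2 = 160.5.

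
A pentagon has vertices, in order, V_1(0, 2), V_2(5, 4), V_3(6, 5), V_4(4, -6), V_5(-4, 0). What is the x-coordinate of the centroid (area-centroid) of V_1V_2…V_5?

Apply the shoelace (surveyor's) formula. First the cross-terms c_i = x_i·y_{i+1} − x_{i+1}·y_i:
  -10, 1, -56, -24, -8  ⇒  2A = -97, A = -48.5.
Then Σ (x_i + x_{i+1})·c_i = -567, so x̄ = -567 / (6·(-48.5)) = 189/97.

189/97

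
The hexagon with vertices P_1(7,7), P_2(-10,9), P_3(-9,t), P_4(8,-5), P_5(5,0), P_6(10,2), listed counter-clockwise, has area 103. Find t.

Write out the shoelace sum; only the two edges meeting at P_3 involve t:
2·Area = [((-10)·t − (-9)·9) + ((-9)·(-5) − 8·t)] + 224
       = -18·t + 350 = 206
⇒ t = 8.

8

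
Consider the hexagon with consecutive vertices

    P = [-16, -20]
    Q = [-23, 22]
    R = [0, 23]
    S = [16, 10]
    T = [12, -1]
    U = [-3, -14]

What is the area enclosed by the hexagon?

1090

Apply Gauss's area formula: 2A = Σ (x_i·y_{i+1} − x_{i+1}·y_i), indices taken mod 6.
Σ = (-812) + (-529) + (-368) + (-136) + (-171) + (-164) = -2180
Area = |Σ|/2 = 1090.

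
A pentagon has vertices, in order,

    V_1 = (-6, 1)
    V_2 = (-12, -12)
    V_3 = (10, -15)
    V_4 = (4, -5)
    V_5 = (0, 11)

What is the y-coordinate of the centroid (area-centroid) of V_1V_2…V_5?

-1021/189

Apply the shoelace (surveyor's) formula. First the cross-terms c_i = x_i·y_{i+1} − x_{i+1}·y_i:
  84, 300, 10, 44, 66  ⇒  2A = 504, A = 252.
Then Σ (y_i + y_{i+1})·c_i = -8168, so ȳ = -8168 / (6·252) = -1021/189.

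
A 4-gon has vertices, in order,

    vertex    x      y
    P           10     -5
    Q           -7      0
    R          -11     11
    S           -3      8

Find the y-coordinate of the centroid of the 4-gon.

239/87

Apply the shoelace formula. First the cross-terms c_i = x_i·y_{i+1} − x_{i+1}·y_i:
  -35, -77, -55, -65  ⇒  2A = -232, A = -116.
Then Σ (y_i + y_{i+1})·c_i = -1912, so ȳ = -1912 / (6·(-116)) = 239/87.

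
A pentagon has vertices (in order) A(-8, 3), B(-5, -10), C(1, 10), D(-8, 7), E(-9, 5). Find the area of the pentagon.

89

Apply the surveyor's formula: 2A = Σ (x_i·y_{i+1} − x_{i+1}·y_i), indices taken mod 5.
Σ = (95) + (-40) + (87) + (23) + (13) = 178
Area = |Σ|/2 = 89.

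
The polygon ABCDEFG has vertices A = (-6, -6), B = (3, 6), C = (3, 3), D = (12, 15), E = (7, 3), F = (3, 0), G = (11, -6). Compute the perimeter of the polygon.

78

|AB| = √((9)² + (12)²) = √225 = 15
|BC| = √((0)² + (-3)²) = √9 = 3
|CD| = √((9)² + (12)²) = √225 = 15
|DE| = √((-5)² + (-12)²) = √169 = 13
|EF| = √((-4)² + (-3)²) = √25 = 5
|FG| = √((8)² + (-6)²) = √100 = 10
|GA| = √((-17)² + (0)²) = √289 = 17
Perimeter = 15 + 3 + 15 + 13 + 5 + 10 + 17 = 78.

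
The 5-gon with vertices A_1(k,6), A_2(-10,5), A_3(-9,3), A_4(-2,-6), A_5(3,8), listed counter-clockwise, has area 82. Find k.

-3

Write out the shoelace sum; only the two edges meeting at A_1 involve k:
2·Area = [(3·6 − k·8) + (k·5 − (-10)·6)] + 77
       = -3·k + 155 = 164
⇒ k = -3.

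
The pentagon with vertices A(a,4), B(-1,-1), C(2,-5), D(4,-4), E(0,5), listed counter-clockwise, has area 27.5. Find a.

The doubled signed area Σ (x_i y_{i+1} − x_{i+1} y_i) is linear in a.
With a=0 it equals 43; the coefficient of a is -6 (from the two edges through A).
So -6·a + 43 = 2·27.5 = 55 ⇒ a = -2.

-2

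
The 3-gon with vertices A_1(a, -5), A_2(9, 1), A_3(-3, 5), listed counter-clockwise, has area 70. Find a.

-8

Write out the shoelace sum; only the two edges meeting at A_1 involve a:
2·Area = [((-3)·(-5) − a·5) + (a·1 − 9·(-5))] + 48
       = -4·a + 108 = 140
⇒ a = -8.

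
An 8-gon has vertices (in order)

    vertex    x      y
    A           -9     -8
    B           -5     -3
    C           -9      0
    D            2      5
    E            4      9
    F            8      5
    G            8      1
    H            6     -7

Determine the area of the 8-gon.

172

Apply the surveyor's formula: 2A = Σ (x_i·y_{i+1} − x_{i+1}·y_i), indices taken mod 8.
A→B: (-9)(-3) − (-5)(-8) = -13
B→C: (-5)(0) − (-9)(-3) = -27
C→D: (-9)(5) − (2)(0) = -45
D→E: (2)(9) − (4)(5) = -2
E→F: (4)(5) − (8)(9) = -52
F→G: (8)(1) − (8)(5) = -32
G→H: (8)(-7) − (6)(1) = -62
H→A: (6)(-8) − (-9)(-7) = -111
Σ = -344
Area = |Σ|/2 = 172.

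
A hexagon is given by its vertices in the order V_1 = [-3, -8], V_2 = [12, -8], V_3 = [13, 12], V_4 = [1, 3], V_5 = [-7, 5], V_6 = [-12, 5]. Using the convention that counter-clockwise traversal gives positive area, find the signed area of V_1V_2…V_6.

278.5

Apply the shoelace (surveyor's) formula: 2A = Σ (x_i·y_{i+1} − x_{i+1}·y_i), indices taken mod 6.
Σ = (120) + (248) + (27) + (26) + (25) + (111) = 557
Signed area = Σ/2 = 278.5 (positive ⇒ counter-clockwise traversal).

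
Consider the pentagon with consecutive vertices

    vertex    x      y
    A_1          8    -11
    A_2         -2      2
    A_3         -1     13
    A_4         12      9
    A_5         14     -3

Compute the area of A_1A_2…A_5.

Apply Gauss's area formula: 2A = Σ (x_i·y_{i+1} − x_{i+1}·y_i), indices taken mod 5.
Σ = (-6) + (-24) + (-165) + (-162) + (-130) = -487
Area = |Σ|/2 = 243.5.

243.5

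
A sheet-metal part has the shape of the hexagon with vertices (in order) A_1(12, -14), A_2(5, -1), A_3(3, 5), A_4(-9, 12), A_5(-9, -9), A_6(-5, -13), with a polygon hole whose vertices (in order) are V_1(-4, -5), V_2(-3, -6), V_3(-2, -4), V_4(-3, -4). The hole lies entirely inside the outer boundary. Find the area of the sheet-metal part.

325

Outer boundary:
Apply the shoelace formula: 2A = Σ (x_i·y_{i+1} − x_{i+1}·y_i), indices taken mod 6.
Σ = (58) + (28) + (81) + (189) + (72) + (226) = 654
Area = |Σ|/2 = 327.
Hole:
V_1→V_2: (-4)(-6) − (-3)(-5) = 9
V_2→V_3: (-3)(-4) − (-2)(-6) = 0
V_3→V_4: (-2)(-4) − (-3)(-4) = -4
V_4→V_1: (-3)(-5) − (-4)(-4) = -1
Σ = 4
Area = |Σ|/2 = 2.
Net area = 327 − 2 = 325.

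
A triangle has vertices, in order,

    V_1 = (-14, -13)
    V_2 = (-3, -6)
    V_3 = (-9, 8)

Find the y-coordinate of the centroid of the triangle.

-11/3

Apply Gauss's area formula. First the cross-terms c_i = x_i·y_{i+1} − x_{i+1}·y_i:
  45, -78, 229  ⇒  2A = 196, A = 98.
Then Σ (y_i + y_{i+1})·c_i = -2156, so ȳ = -2156 / (6·98) = -11/3.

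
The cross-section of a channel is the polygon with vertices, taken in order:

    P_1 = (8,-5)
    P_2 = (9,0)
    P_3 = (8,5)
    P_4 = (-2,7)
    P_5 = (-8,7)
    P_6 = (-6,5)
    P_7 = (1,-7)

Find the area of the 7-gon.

Apply Gauss's area formula: 2A = Σ (x_i·y_{i+1} − x_{i+1}·y_i), indices taken mod 7.
Σ = (45) + (45) + (66) + (42) + (2) + (37) + (51) = 288
Area = |Σ|/2 = 144.

144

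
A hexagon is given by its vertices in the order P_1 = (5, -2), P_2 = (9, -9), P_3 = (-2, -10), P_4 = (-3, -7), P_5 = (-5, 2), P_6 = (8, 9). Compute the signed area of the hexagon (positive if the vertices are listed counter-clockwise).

-157

Apply the shoelace (surveyor's) formula: 2A = Σ (x_i·y_{i+1} − x_{i+1}·y_i), indices taken mod 6.
Cross-terms: -27, -108, -16, -41, -61, -61  ⇒  Σ = -314
Signed area = Σ/2 = -157 (negative ⇒ clockwise traversal).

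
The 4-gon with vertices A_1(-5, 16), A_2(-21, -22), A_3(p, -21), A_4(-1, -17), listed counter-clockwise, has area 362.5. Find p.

-8

Write out the shoelace sum; only the two edges meeting at A_3 involve p:
2·Area = [((-21)·(-21) − p·(-22)) + (p·(-17) − (-1)·(-21))] + 345
       = 5·p + 765 = 725
⇒ p = -8.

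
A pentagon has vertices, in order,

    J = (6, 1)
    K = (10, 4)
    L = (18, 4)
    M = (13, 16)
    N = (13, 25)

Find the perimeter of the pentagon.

|JK| = √((4)² + (3)²) = √25 = 5
|KL| = √((8)² + (0)²) = √64 = 8
|LM| = √((-5)² + (12)²) = √169 = 13
|MN| = √((0)² + (9)²) = √81 = 9
|NJ| = √((-7)² + (-24)²) = √625 = 25
Perimeter = 5 + 8 + 13 + 9 + 25 = 60.

60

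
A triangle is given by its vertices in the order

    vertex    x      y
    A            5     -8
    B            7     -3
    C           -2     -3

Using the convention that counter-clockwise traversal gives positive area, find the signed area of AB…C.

Apply Gauss's area formula: 2A = Σ (x_i·y_{i+1} − x_{i+1}·y_i), indices taken mod 3.
Cross-terms: 41, -27, 31  ⇒  Σ = 45
Signed area = Σ/2 = 22.5 (positive ⇒ counter-clockwise traversal).

22.5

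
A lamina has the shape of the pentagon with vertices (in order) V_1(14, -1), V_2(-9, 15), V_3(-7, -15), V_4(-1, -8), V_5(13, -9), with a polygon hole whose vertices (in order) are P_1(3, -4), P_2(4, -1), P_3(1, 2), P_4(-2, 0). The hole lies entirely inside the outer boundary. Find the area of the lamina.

Outer boundary:
Apply Gauss's area formula: 2A = Σ (x_i·y_{i+1} − x_{i+1}·y_i), indices taken mod 5.
Σ = (201) + (240) + (41) + (113) + (113) = 708
Area = |Σ|/2 = 354.
Hole:
Apply the shoelace (surveyor's) formula: 2A = Σ (x_i·y_{i+1} − x_{i+1}·y_i), indices taken mod 4.
Σ = (13) + (9) + (4) + (8) = 34
Area = |Σ|/2 = 17.
Net area = 354 − 17 = 337.

337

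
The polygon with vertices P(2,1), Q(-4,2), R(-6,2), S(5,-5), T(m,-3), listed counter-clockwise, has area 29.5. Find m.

Write out the shoelace sum; only the two edges meeting at T involve m:
2·Area = [(5·(-3) − m·(-5)) + (m·1 − 2·(-3))] + 32
       = 6·m + 23 = 59
⇒ m = 6.

6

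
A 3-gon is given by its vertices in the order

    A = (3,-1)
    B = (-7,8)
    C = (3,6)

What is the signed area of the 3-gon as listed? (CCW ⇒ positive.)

Σ = (17) + (-66) + (-21) = -70
Signed area = Σ/2 = -35 (negative ⇒ clockwise traversal).

-35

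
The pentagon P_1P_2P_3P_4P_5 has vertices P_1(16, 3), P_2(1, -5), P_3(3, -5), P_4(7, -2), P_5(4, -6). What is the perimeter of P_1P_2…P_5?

44

|P_1P_2| = √((-15)² + (-8)²) = √289 = 17
|P_2P_3| = √((2)² + (0)²) = √4 = 2
|P_3P_4| = √((4)² + (3)²) = √25 = 5
|P_4P_5| = √((-3)² + (-4)²) = √25 = 5
|P_5P_1| = √((12)² + (9)²) = √225 = 15
Perimeter = 17 + 2 + 5 + 5 + 15 = 44.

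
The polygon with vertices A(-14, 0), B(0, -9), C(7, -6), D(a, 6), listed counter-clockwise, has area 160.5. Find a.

Write out the shoelace sum; only the two edges meeting at D involve a:
2·Area = [(7·6 − a·(-6)) + (a·0 − (-14)·6)] + 189
       = 6·a + 315 = 321
⇒ a = 1.

1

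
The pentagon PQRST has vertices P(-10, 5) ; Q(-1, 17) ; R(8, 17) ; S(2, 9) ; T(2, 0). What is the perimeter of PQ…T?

|PQ| = √((9)² + (12)²) = √225 = 15
|QR| = √((9)² + (0)²) = √81 = 9
|RS| = √((-6)² + (-8)²) = √100 = 10
|ST| = √((0)² + (-9)²) = √81 = 9
|TP| = √((-12)² + (5)²) = √169 = 13
Perimeter = 15 + 9 + 10 + 9 + 13 = 56.

56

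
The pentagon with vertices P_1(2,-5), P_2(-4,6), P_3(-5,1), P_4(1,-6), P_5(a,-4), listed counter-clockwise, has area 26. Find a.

The doubled signed area Σ (x_i y_{i+1} − x_{i+1} y_i) is linear in a.
With a=0 it equals 51; the coefficient of a is 1 (from the two edges through P_5).
So 1·a + 51 = 2·26 = 52 ⇒ a = 1.

1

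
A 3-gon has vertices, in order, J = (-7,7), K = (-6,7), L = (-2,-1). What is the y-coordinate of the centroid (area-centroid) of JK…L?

13/3

Apply Gauss's area formula. First the cross-terms c_i = x_i·y_{i+1} − x_{i+1}·y_i:
  -7, 20, -21  ⇒  2A = -8, A = -4.
Then Σ (y_i + y_{i+1})·c_i = -104, so ȳ = -104 / (6·(-4)) = 13/3.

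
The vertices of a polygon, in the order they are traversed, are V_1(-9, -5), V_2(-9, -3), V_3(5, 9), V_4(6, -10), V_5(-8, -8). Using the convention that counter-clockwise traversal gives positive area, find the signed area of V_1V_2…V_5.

Cross-terms: -18, -66, -104, -128, -32  ⇒  Σ = -348
Signed area = Σ/2 = -174 (negative ⇒ clockwise traversal).

-174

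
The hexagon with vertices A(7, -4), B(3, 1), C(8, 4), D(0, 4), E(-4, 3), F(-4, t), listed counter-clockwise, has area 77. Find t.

The doubled signed area Σ (x_i y_{i+1} − x_{i+1} y_i) is linear in t.
With t=0 it equals 99; the coefficient of t is -11 (from the two edges through F).
So -11·t + 99 = 2·77 = 154 ⇒ t = -5.

-5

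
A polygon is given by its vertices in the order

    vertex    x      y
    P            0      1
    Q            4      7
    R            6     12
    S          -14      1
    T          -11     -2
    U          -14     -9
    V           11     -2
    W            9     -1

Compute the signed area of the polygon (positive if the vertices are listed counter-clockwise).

214.5

Apply the shoelace formula: 2A = Σ (x_i·y_{i+1} − x_{i+1}·y_i), indices taken mod 8.
P→Q: (0)(7) − (4)(1) = -4
Q→R: (4)(12) − (6)(7) = 6
R→S: (6)(1) − (-14)(12) = 174
S→T: (-14)(-2) − (-11)(1) = 39
T→U: (-11)(-9) − (-14)(-2) = 71
U→V: (-14)(-2) − (11)(-9) = 127
V→W: (11)(-1) − (9)(-2) = 7
W→P: (9)(1) − (0)(-1) = 9
Σ = 429
Signed area = Σ/2 = 214.5 (positive ⇒ counter-clockwise traversal).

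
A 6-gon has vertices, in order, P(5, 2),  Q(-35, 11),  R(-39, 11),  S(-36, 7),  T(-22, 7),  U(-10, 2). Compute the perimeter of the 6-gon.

92

|PQ| = √((-40)² + (9)²) = √1681 = 41
|QR| = √((-4)² + (0)²) = √16 = 4
|RS| = √((3)² + (-4)²) = √25 = 5
|ST| = √((14)² + (0)²) = √196 = 14
|TU| = √((12)² + (-5)²) = √169 = 13
|UP| = √((15)² + (0)²) = √225 = 15
Perimeter = 41 + 4 + 5 + 14 + 13 + 15 = 92.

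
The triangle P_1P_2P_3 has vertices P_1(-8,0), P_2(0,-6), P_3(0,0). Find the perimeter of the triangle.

|P_1P_2| = √((8)² + (-6)²) = √100 = 10
|P_2P_3| = √((0)² + (6)²) = √36 = 6
|P_3P_1| = √((-8)² + (0)²) = √64 = 8
Perimeter = 10 + 6 + 8 = 24.

24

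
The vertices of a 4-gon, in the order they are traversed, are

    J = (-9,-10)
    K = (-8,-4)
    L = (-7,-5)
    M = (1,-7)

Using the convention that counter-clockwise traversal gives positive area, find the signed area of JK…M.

-25.5

Apply the surveyor's formula: 2A = Σ (x_i·y_{i+1} − x_{i+1}·y_i), indices taken mod 4.
Σ = (-44) + (12) + (54) + (-73) = -51
Signed area = Σ/2 = -25.5 (negative ⇒ clockwise traversal).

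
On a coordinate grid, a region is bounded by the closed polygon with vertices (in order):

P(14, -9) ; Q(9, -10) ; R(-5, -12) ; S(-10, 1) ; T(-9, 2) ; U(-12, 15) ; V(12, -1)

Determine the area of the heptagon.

363

Σ = (-59) + (-158) + (-125) + (-11) + (-111) + (-168) + (-94) = -726
Area = |Σ|/2 = 363.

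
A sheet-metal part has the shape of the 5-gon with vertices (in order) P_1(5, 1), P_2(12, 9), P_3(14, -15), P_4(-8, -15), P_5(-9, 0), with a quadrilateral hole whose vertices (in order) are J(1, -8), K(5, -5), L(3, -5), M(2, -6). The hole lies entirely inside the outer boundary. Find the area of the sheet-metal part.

Outer boundary:
Apply the shoelace formula: 2A = Σ (x_i·y_{i+1} − x_{i+1}·y_i), indices taken mod 5.
Σ = (33) + (-306) + (-330) + (-135) + (-9) = -747
Area = |Σ|/2 = 373.5.
Hole:
Apply the shoelace (surveyor's) formula: 2A = Σ (x_i·y_{i+1} − x_{i+1}·y_i), indices taken mod 4.
Σ = (35) + (-10) + (-8) + (-10) = 7
Area = |Σ|/2 = 3.5.
Net area = 373.5 − 3.5 = 370.

370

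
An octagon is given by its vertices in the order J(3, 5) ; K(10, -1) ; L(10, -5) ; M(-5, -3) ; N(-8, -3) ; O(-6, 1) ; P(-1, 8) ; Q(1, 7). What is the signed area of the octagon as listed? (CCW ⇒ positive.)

Apply the shoelace formula: 2A = Σ (x_i·y_{i+1} − x_{i+1}·y_i), indices taken mod 8.
Σ = (-53) + (-40) + (-55) + (-9) + (-26) + (-47) + (-15) + (-16) = -261
Signed area = Σ/2 = -130.5 (negative ⇒ clockwise traversal).

-130.5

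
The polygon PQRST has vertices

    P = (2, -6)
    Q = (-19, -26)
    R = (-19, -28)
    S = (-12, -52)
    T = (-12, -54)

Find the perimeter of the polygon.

|PQ| = √((-21)² + (-20)²) = √841 = 29
|QR| = √((0)² + (-2)²) = √4 = 2
|RS| = √((7)² + (-24)²) = √625 = 25
|ST| = √((0)² + (-2)²) = √4 = 2
|TP| = √((14)² + (48)²) = √2500 = 50
Perimeter = 29 + 2 + 25 + 2 + 50 = 108.

108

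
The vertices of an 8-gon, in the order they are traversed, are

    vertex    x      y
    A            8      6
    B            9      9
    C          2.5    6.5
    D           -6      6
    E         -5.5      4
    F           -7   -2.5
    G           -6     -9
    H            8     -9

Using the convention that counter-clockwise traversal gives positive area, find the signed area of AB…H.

Apply the shoelace formula: 2A = Σ (x_i·y_{i+1} − x_{i+1}·y_i), indices taken mod 8.
Cross-terms: 18, 36, 54, 9, 41.75, 48, 126, 120  ⇒  Σ = 452.75
Signed area = Σ/2 = 226.375 (positive ⇒ counter-clockwise traversal).

226.375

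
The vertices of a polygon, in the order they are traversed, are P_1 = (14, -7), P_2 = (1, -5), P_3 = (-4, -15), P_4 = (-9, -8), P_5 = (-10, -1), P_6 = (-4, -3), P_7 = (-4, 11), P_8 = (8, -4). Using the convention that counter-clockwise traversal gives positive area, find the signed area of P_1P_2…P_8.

-187

Apply the surveyor's formula: 2A = Σ (x_i·y_{i+1} − x_{i+1}·y_i), indices taken mod 8.
Σ = (-63) + (-35) + (-103) + (-71) + (26) + (-56) + (-72) + (0) = -374
Signed area = Σ/2 = -187 (negative ⇒ clockwise traversal).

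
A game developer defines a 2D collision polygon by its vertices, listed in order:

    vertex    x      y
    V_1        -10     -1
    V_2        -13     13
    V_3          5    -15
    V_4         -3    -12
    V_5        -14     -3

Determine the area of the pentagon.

146.5

Apply the shoelace (surveyor's) formula: 2A = Σ (x_i·y_{i+1} − x_{i+1}·y_i), indices taken mod 5.
Σ = (-143) + (130) + (-105) + (-159) + (-16) = -293
Area = |Σ|/2 = 146.5.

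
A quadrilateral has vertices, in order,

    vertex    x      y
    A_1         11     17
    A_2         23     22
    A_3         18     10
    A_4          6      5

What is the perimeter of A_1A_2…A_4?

|A_1A_2| = √((12)² + (5)²) = √169 = 13
|A_2A_3| = √((-5)² + (-12)²) = √169 = 13
|A_3A_4| = √((-12)² + (-5)²) = √169 = 13
|A_4A_1| = √((5)² + (12)²) = √169 = 13
Perimeter = 13 + 13 + 13 + 13 = 52.

52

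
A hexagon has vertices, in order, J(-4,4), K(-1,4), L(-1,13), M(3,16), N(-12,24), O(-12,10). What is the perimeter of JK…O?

|JK| = √((3)² + (0)²) = √9 = 3
|KL| = √((0)² + (9)²) = √81 = 9
|LM| = √((4)² + (3)²) = √25 = 5
|MN| = √((-15)² + (8)²) = √289 = 17
|NO| = √((0)² + (-14)²) = √196 = 14
|OJ| = √((8)² + (-6)²) = √100 = 10
Perimeter = 3 + 9 + 5 + 17 + 14 + 10 = 58.

58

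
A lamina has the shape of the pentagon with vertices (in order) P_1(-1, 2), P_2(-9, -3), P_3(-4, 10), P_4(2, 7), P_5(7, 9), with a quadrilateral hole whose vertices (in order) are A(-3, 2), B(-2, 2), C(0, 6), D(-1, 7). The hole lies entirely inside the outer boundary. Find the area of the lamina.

Outer boundary:
Apply the shoelace formula: 2A = Σ (x_i·y_{i+1} − x_{i+1}·y_i), indices taken mod 5.
Σ = (21) + (-102) + (-48) + (-31) + (23) = -137
Area = |Σ|/2 = 68.5.
Hole:
Apply Gauss's area formula: 2A = Σ (x_i·y_{i+1} − x_{i+1}·y_i), indices taken mod 4.
A→B: (-3)(2) − (-2)(2) = -2
B→C: (-2)(6) − (0)(2) = -12
C→D: (0)(7) − (-1)(6) = 6
D→A: (-1)(2) − (-3)(7) = 19
Σ = 11
Area = |Σ|/2 = 5.5.
Net area = 68.5 − 5.5 = 63.

63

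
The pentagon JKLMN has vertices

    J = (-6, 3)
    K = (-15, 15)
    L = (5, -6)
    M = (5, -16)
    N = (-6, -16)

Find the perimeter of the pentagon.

|JK| = √((-9)² + (12)²) = √225 = 15
|KL| = √((20)² + (-21)²) = √841 = 29
|LM| = √((0)² + (-10)²) = √100 = 10
|MN| = √((-11)² + (0)²) = √121 = 11
|NJ| = √((0)² + (19)²) = √361 = 19
Perimeter = 15 + 29 + 10 + 11 + 19 = 84.

84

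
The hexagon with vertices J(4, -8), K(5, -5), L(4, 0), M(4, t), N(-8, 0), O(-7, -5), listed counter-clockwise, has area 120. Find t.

Write out the shoelace sum; only the two edges meeting at M involve t:
2·Area = [(4·t − 4·0) + (4·0 − (-8)·t)] + 156
       = 12·t + 156 = 240
⇒ t = 7.

7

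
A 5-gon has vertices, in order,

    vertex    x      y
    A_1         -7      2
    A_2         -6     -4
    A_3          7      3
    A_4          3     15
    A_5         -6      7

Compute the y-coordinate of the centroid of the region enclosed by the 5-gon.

1471/294

Apply the surveyor's formula. First the cross-terms c_i = x_i·y_{i+1} − x_{i+1}·y_i:
  40, 10, 96, 111, 37  ⇒  2A = 294, A = 147.
Then Σ (y_i + y_{i+1})·c_i = 4413, so ȳ = 4413 / (6·147) = 1471/294.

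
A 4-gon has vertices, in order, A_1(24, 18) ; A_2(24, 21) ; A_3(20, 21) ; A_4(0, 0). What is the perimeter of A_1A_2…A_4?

|A_1A_2| = √((0)² + (3)²) = √9 = 3
|A_2A_3| = √((-4)² + (0)²) = √16 = 4
|A_3A_4| = √((-20)² + (-21)²) = √841 = 29
|A_4A_1| = √((24)² + (18)²) = √900 = 30
Perimeter = 3 + 4 + 29 + 30 = 66.

66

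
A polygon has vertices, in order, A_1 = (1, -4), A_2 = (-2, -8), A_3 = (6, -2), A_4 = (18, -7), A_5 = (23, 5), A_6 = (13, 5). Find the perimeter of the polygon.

|A_1A_2| = √((-3)² + (-4)²) = √25 = 5
|A_2A_3| = √((8)² + (6)²) = √100 = 10
|A_3A_4| = √((12)² + (-5)²) = √169 = 13
|A_4A_5| = √((5)² + (12)²) = √169 = 13
|A_5A_6| = √((-10)² + (0)²) = √100 = 10
|A_6A_1| = √((-12)² + (-9)²) = √225 = 15
Perimeter = 5 + 10 + 13 + 13 + 10 + 15 = 66.

66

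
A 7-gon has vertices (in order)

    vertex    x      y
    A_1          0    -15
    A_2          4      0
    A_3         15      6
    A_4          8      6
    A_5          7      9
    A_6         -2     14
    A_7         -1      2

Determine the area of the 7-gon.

Apply Gauss's area formula: 2A = Σ (x_i·y_{i+1} − x_{i+1}·y_i), indices taken mod 7.
A_1→A_2: (0)(0) − (4)(-15) = 60
A_2→A_3: (4)(6) − (15)(0) = 24
A_3→A_4: (15)(6) − (8)(6) = 42
A_4→A_5: (8)(9) − (7)(6) = 30
A_5→A_6: (7)(14) − (-2)(9) = 116
A_6→A_7: (-2)(2) − (-1)(14) = 10
A_7→A_1: (-1)(-15) − (0)(2) = 15
Σ = 297
Area = |Σ|/2 = 148.5.

148.5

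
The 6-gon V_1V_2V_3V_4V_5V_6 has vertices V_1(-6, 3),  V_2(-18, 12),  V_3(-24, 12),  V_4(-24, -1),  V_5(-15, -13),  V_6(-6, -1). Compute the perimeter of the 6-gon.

68

|V_1V_2| = √((-12)² + (9)²) = √225 = 15
|V_2V_3| = √((-6)² + (0)²) = √36 = 6
|V_3V_4| = √((0)² + (-13)²) = √169 = 13
|V_4V_5| = √((9)² + (-12)²) = √225 = 15
|V_5V_6| = √((9)² + (12)²) = √225 = 15
|V_6V_1| = √((0)² + (4)²) = √16 = 4
Perimeter = 15 + 6 + 13 + 15 + 15 + 4 = 68.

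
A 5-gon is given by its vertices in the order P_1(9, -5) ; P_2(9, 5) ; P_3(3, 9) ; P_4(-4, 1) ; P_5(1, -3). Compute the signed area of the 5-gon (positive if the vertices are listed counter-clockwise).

Apply Gauss's area formula: 2A = Σ (x_i·y_{i+1} − x_{i+1}·y_i), indices taken mod 5.
Σ = (90) + (66) + (39) + (11) + (22) = 228
Signed area = Σ/2 = 114 (positive ⇒ counter-clockwise traversal).

114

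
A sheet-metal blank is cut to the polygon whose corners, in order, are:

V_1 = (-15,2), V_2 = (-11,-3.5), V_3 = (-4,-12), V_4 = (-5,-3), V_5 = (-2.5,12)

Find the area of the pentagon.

Apply the shoelace formula: 2A = Σ (x_i·y_{i+1} − x_{i+1}·y_i), indices taken mod 5.
Σ = (74.5) + (118) + (-48) + (-67.5) + (175) = 252
Area = |Σ|/2 = 126.

126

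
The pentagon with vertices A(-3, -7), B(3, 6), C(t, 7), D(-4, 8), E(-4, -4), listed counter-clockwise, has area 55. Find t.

-3

Write out the shoelace sum; only the two edges meeting at C involve t:
2·Area = [(3·7 − t·6) + (t·8 − (-4)·7)] + 67
       = 2·t + 116 = 110
⇒ t = -3.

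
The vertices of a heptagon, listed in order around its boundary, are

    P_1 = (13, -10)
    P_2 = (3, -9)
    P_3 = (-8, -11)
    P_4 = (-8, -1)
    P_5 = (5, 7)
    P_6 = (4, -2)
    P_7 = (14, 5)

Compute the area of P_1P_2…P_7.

Cross-terms: -87, -105, -80, -51, -38, 48, -205  ⇒  Σ = -518
Area = |Σ|/2 = 259.

259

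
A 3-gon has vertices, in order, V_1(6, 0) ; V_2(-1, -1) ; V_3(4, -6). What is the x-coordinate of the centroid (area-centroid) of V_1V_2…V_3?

Apply the shoelace formula. First the cross-terms c_i = x_i·y_{i+1} − x_{i+1}·y_i:
  -6, 10, 36  ⇒  2A = 40, A = 20.
Then Σ (x_i + x_{i+1})·c_i = 360, so x̄ = 360 / (6·20) = 3.

3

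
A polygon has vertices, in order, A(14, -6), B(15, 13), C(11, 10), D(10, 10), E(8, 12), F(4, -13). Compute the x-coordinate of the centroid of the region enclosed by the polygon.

Apply the surveyor's formula. First the cross-terms c_i = x_i·y_{i+1} − x_{i+1}·y_i:
  272, 7, 10, 40, -152, 158  ⇒  2A = 335, A = 167.5.
Then Σ (x_i + x_{i+1})·c_i = 10020, so x̄ = 10020 / (6·167.5) = 668/67.

668/67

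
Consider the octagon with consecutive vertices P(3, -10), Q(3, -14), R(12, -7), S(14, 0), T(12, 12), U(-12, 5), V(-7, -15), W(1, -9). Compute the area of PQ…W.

457.5

Apply the shoelace formula: 2A = Σ (x_i·y_{i+1} − x_{i+1}·y_i), indices taken mod 8.
Σ = (-12) + (147) + (98) + (168) + (204) + (215) + (78) + (17) = 915
Area = |Σ|/2 = 457.5.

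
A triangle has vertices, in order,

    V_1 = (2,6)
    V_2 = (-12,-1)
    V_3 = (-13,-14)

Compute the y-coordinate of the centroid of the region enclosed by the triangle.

Apply Gauss's area formula. First the cross-terms c_i = x_i·y_{i+1} − x_{i+1}·y_i:
  70, 155, -50  ⇒  2A = 175, A = 87.5.
Then Σ (y_i + y_{i+1})·c_i = -1575, so ȳ = -1575 / (6·87.5) = -3.

-3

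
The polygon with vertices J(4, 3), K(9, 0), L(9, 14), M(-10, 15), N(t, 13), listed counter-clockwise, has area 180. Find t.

Write out the shoelace sum; only the two edges meeting at N involve t:
2·Area = [((-10)·13 − t·15) + (t·3 − 4·13)] + 374
       = -12·t + 192 = 360
⇒ t = -14.

-14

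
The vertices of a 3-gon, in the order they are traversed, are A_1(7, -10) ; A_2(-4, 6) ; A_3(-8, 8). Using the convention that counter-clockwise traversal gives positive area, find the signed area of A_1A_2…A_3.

21

Apply Gauss's area formula: 2A = Σ (x_i·y_{i+1} − x_{i+1}·y_i), indices taken mod 3.
Cross-terms: 2, 16, 24  ⇒  Σ = 42
Signed area = Σ/2 = 21 (positive ⇒ counter-clockwise traversal).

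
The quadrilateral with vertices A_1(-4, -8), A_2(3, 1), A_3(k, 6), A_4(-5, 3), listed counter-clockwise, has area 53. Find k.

-7

The doubled signed area Σ (x_i y_{i+1} − x_{i+1} y_i) is linear in k.
With k=0 it equals 120; the coefficient of k is 2 (from the two edges through A_3).
So 2·k + 120 = 2·53 = 106 ⇒ k = -7.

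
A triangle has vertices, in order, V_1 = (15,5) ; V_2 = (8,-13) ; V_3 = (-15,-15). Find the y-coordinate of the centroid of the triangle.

Apply the shoelace formula. First the cross-terms c_i = x_i·y_{i+1} − x_{i+1}·y_i:
  -235, -315, 150  ⇒  2A = -400, A = -200.
Then Σ (y_i + y_{i+1})·c_i = 9200, so ȳ = 9200 / (6·(-200)) = -23/3.

-23/3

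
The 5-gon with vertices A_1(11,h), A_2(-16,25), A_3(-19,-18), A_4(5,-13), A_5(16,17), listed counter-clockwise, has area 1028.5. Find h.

Write out the shoelace sum; only the two edges meeting at A_1 involve h:
2·Area = [(16·h − 11·17) + (11·25 − (-16)·h)] + 1393
       = 32·h + 1481 = 2057
⇒ h = 18.

18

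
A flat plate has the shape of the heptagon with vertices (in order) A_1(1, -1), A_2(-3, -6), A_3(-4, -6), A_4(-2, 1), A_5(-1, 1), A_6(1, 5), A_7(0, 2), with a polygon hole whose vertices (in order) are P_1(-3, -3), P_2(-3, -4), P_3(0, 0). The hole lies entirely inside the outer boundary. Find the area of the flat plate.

Outer boundary:
Σ = (-9) + (-6) + (-16) + (-1) + (-6) + (2) + (-2) = -38
Area = |Σ|/2 = 19.
Hole:
Σ = (3) + (0) + (0) = 3
Area = |Σ|/2 = 1.5.
Net area = 19 − 1.5 = 17.5.

17.5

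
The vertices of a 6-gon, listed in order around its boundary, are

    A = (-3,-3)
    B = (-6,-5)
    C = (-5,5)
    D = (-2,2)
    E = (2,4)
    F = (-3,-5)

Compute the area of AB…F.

37

Cross-terms: -3, -55, 0, -12, 2, -6  ⇒  Σ = -74
Area = |Σ|/2 = 37.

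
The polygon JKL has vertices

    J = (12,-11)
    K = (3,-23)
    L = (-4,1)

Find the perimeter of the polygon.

60

|JK| = √((-9)² + (-12)²) = √225 = 15
|KL| = √((-7)² + (24)²) = √625 = 25
|LJ| = √((16)² + (-12)²) = √400 = 20
Perimeter = 15 + 25 + 20 = 60.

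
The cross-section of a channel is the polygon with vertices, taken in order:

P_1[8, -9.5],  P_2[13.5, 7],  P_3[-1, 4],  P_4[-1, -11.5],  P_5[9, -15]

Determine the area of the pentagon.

206.875

Σ = (184.25) + (61) + (15.5) + (118.5) + (34.5) = 413.75
Area = |Σ|/2 = 206.875.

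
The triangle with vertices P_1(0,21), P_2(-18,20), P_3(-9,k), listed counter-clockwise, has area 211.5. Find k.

-3

The doubled signed area Σ (x_i y_{i+1} − x_{i+1} y_i) is linear in k.
With k=0 it equals 369; the coefficient of k is -18 (from the two edges through P_3).
So -18·k + 369 = 2·211.5 = 423 ⇒ k = -3.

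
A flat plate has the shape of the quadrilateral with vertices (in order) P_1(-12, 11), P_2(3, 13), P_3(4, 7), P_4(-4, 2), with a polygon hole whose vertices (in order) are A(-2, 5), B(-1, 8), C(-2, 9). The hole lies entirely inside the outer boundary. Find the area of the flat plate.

Outer boundary:
Apply the surveyor's formula: 2A = Σ (x_i·y_{i+1} − x_{i+1}·y_i), indices taken mod 4.
Cross-terms: -189, -31, 36, -20  ⇒  Σ = -204
Area = |Σ|/2 = 102.
Hole:
Σ = (-11) + (7) + (8) = 4
Area = |Σ|/2 = 2.
Net area = 102 − 2 = 100.

100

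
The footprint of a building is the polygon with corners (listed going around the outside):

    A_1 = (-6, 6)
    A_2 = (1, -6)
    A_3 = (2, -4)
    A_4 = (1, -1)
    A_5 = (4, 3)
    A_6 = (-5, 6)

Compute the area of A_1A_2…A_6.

Σ = (30) + (8) + (2) + (7) + (39) + (6) = 92
Area = |Σ|/2 = 46.

46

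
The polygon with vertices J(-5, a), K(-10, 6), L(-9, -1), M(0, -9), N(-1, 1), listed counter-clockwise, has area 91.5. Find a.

The doubled signed area Σ (x_i y_{i+1} − x_{i+1} y_i) is linear in a.
With a=0 it equals 111; the coefficient of a is 9 (from the two edges through J).
So 9·a + 111 = 2·91.5 = 183 ⇒ a = 8.

8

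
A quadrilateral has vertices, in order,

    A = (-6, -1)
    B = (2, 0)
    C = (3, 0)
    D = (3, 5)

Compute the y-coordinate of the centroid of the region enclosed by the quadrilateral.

181/132

Apply Gauss's area formula. First the cross-terms c_i = x_i·y_{i+1} − x_{i+1}·y_i:
  2, 0, 15, 27  ⇒  2A = 44, A = 22.
Then Σ (y_i + y_{i+1})·c_i = 181, so ȳ = 181 / (6·22) = 181/132.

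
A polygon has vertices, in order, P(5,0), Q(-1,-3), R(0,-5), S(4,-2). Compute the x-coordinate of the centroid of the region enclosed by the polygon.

Apply the surveyor's formula. First the cross-terms c_i = x_i·y_{i+1} − x_{i+1}·y_i:
  -15, 5, 20, 10  ⇒  2A = 20, A = 10.
Then Σ (x_i + x_{i+1})·c_i = 105, so x̄ = 105 / (6·10) = 1.75.

1.75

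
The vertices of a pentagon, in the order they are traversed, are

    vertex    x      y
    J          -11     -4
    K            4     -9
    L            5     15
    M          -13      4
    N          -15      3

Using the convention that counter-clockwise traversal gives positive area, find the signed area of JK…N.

274.5

Apply the shoelace formula: 2A = Σ (x_i·y_{i+1} − x_{i+1}·y_i), indices taken mod 5.
Cross-terms: 115, 105, 215, 21, 93  ⇒  Σ = 549
Signed area = Σ/2 = 274.5 (positive ⇒ counter-clockwise traversal).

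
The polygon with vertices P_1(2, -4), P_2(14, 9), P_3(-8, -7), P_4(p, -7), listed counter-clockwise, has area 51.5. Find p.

-5

The doubled signed area Σ (x_i y_{i+1} − x_{i+1} y_i) is linear in p.
With p=0 it equals 118; the coefficient of p is 3 (from the two edges through P_4).
So 3·p + 118 = 2·51.5 = 103 ⇒ p = -5.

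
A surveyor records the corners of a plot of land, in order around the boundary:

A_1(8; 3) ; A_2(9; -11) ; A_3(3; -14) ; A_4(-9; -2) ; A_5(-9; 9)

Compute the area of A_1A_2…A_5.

Cross-terms: -115, -93, -132, -99, -99  ⇒  Σ = -538
Area = |Σ|/2 = 269.

269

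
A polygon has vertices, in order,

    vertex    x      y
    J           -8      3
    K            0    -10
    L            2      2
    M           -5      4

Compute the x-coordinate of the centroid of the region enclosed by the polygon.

Apply the surveyor's formula. First the cross-terms c_i = x_i·y_{i+1} − x_{i+1}·y_i:
  80, 20, 18, 17  ⇒  2A = 135, A = 67.5.
Then Σ (x_i + x_{i+1})·c_i = -875, so x̄ = -875 / (6·67.5) = -175/81.

-175/81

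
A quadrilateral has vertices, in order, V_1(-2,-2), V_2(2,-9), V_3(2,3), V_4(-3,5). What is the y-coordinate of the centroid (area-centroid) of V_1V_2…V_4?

Apply the surveyor's formula. First the cross-terms c_i = x_i·y_{i+1} − x_{i+1}·y_i:
  22, 24, 19, 16  ⇒  2A = 81, A = 40.5.
Then Σ (y_i + y_{i+1})·c_i = -186, so ȳ = -186 / (6·40.5) = -62/81.

-62/81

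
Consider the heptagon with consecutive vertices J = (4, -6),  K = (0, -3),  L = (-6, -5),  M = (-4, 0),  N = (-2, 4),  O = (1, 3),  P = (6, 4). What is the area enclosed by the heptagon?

Σ = (-12) + (-18) + (-20) + (-16) + (-10) + (-14) + (-52) = -142
Area = |Σ|/2 = 71.

71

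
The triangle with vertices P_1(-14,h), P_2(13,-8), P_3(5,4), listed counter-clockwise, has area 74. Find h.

14

Write out the shoelace sum; only the two edges meeting at P_1 involve h:
2·Area = [(5·h − (-14)·4) + ((-14)·(-8) − 13·h)] + 92
       = -8·h + 260 = 148
⇒ h = 14.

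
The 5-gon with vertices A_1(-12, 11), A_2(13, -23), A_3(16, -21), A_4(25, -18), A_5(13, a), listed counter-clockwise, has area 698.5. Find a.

Write out the shoelace sum; only the two edges meeting at A_5 involve a:
2·Area = [(25·a − 13·(-18)) + (13·11 − (-12)·a)] + 465
       = 37·a + 842 = 1397
⇒ a = 15.

15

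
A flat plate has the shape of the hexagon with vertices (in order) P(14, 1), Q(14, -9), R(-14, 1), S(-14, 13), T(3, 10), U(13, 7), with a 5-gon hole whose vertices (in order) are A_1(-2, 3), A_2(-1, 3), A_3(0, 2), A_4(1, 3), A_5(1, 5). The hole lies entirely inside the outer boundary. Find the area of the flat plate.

392.5

Outer boundary:
P→Q: (14)(-9) − (14)(1) = -140
Q→R: (14)(1) − (-14)(-9) = -112
R→S: (-14)(13) − (-14)(1) = -168
S→T: (-14)(10) − (3)(13) = -179
T→U: (3)(7) − (13)(10) = -109
U→P: (13)(1) − (14)(7) = -85
Σ = -793
Area = |Σ|/2 = 396.5.
Hole:
Apply the shoelace formula: 2A = Σ (x_i·y_{i+1} − x_{i+1}·y_i), indices taken mod 5.
Σ = (-3) + (-2) + (-2) + (2) + (13) = 8
Area = |Σ|/2 = 4.
Net area = 396.5 − 4 = 392.5.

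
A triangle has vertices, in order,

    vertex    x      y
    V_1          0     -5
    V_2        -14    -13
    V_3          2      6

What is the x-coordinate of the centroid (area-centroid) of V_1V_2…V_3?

-4

Apply the surveyor's formula. First the cross-terms c_i = x_i·y_{i+1} − x_{i+1}·y_i:
  -70, -58, -10  ⇒  2A = -138, A = -69.
Then Σ (x_i + x_{i+1})·c_i = 1656, so x̄ = 1656 / (6·(-69)) = -4.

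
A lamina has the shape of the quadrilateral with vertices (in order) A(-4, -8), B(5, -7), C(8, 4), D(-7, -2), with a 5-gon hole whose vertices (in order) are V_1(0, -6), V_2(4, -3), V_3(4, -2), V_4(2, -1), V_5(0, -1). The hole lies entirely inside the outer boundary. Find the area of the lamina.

89

Outer boundary:
Apply the shoelace (surveyor's) formula: 2A = Σ (x_i·y_{i+1} − x_{i+1}·y_i), indices taken mod 4.
Σ = (68) + (76) + (12) + (48) = 204
Area = |Σ|/2 = 102.
Hole:
Apply the shoelace formula: 2A = Σ (x_i·y_{i+1} − x_{i+1}·y_i), indices taken mod 5.
V_1→V_2: (0)(-3) − (4)(-6) = 24
V_2→V_3: (4)(-2) − (4)(-3) = 4
V_3→V_4: (4)(-1) − (2)(-2) = 0
V_4→V_5: (2)(-1) − (0)(-1) = -2
V_5→V_1: (0)(-6) − (0)(-1) = 0
Σ = 26
Area = |Σ|/2 = 13.
Net area = 102 − 13 = 89.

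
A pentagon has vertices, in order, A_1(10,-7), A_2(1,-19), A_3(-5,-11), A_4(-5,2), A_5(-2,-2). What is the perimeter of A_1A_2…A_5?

|A_1A_2| = √((-9)² + (-12)²) = √225 = 15
|A_2A_3| = √((-6)² + (8)²) = √100 = 10
|A_3A_4| = √((0)² + (13)²) = √169 = 13
|A_4A_5| = √((3)² + (-4)²) = √25 = 5
|A_5A_1| = √((12)² + (-5)²) = √169 = 13
Perimeter = 15 + 10 + 13 + 5 + 13 = 56.

56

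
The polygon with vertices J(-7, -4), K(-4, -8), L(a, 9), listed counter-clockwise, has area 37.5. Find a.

Write out the shoelace sum; only the two edges meeting at L involve a:
2·Area = [((-4)·9 − a·(-8)) + (a·(-4) − (-7)·9)] + 40
       = 4·a + 67 = 75
⇒ a = 2.

2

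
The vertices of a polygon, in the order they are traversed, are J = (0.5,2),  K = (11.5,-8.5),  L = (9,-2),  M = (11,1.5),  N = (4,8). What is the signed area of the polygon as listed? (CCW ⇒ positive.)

73.875

Apply the shoelace formula: 2A = Σ (x_i·y_{i+1} − x_{i+1}·y_i), indices taken mod 5.
Σ = (-27.25) + (53.5) + (35.5) + (82) + (4) = 147.75
Signed area = Σ/2 = 73.875 (positive ⇒ counter-clockwise traversal).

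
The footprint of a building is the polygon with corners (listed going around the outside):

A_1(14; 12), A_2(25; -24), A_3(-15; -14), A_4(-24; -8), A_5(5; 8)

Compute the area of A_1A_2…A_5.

Σ = (-636) + (-710) + (-216) + (-152) + (-52) = -1766
Area = |Σ|/2 = 883.

883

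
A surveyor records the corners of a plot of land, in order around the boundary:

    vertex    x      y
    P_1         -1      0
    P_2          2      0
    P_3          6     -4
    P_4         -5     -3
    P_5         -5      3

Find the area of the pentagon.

36.5

P_1→P_2: (-1)(0) − (2)(0) = 0
P_2→P_3: (2)(-4) − (6)(0) = -8
P_3→P_4: (6)(-3) − (-5)(-4) = -38
P_4→P_5: (-5)(3) − (-5)(-3) = -30
P_5→P_1: (-5)(0) − (-1)(3) = 3
Σ = -73
Area = |Σ|/2 = 36.5.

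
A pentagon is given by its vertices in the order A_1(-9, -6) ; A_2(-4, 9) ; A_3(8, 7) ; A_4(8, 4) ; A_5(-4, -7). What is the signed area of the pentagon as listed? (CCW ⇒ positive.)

-154

Apply the shoelace (surveyor's) formula: 2A = Σ (x_i·y_{i+1} − x_{i+1}·y_i), indices taken mod 5.
Cross-terms: -105, -100, -24, -40, -39  ⇒  Σ = -308
Signed area = Σ/2 = -154 (negative ⇒ clockwise traversal).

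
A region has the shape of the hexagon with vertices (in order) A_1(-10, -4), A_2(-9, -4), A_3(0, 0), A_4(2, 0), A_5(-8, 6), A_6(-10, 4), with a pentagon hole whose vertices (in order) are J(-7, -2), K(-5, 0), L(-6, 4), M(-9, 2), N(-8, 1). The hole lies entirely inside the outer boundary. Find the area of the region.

Outer boundary:
Σ = (4) + (0) + (0) + (12) + (28) + (80) = 124
Area = |Σ|/2 = 62.
Hole:
Apply the shoelace formula: 2A = Σ (x_i·y_{i+1} − x_{i+1}·y_i), indices taken mod 5.
Σ = (-10) + (-20) + (24) + (7) + (23) = 24
Area = |Σ|/2 = 12.
Net area = 62 − 12 = 50.

50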